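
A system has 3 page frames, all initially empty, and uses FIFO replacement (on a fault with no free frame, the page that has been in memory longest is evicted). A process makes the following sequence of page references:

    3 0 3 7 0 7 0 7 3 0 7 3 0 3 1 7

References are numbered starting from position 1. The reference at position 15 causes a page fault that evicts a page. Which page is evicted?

3

pos 1: 3 → fault, frames {3}
pos 2: 0 → fault, frames {3,0}
pos 3: 3 → hit
pos 4: 7 → fault, frames {3,0,7}
pos 5: 0 → hit
pos 6: 7 → hit
pos 7: 0 → hit
pos 8: 7 → hit
pos 9: 3 → hit
pos 10: 0 → hit
pos 11: 7 → hit
pos 12: 3 → hit
pos 13: 0 → hit
pos 14: 3 → hit
pos 15: 1 → fault, evict 3, frames {0,7,1}
At position 15, page 3 is evicted.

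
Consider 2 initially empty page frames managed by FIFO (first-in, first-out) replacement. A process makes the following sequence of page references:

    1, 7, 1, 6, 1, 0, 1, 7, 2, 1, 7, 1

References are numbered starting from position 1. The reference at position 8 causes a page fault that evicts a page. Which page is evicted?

pos 1: 1 -> fault, frames (1)
pos 2: 7 -> fault, frames (1 7)
pos 3: 1 -> hit
pos 4: 6 -> fault, evict 1, frames (7 6)
pos 5: 1 -> fault, evict 7, frames (6 1)
pos 6: 0 -> fault, evict 6, frames (1 0)
pos 7: 1 -> hit
pos 8: 7 -> fault, evict 1, frames (0 7)
At position 8, page 1 is evicted.

1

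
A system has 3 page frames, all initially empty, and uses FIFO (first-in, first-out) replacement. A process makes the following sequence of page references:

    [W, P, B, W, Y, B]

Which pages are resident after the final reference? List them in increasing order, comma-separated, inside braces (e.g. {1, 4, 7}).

W: miss, frames (W)
P: miss, frames (W P)
B: miss, frames (W P B)
W: hit
Y: miss, evict W, frames (P B Y)
B: hit

{B, P, Y}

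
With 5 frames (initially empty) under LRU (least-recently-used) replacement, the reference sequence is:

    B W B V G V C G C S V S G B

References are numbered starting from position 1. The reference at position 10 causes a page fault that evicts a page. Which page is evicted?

W

pos 1: B → miss, frames [B]
pos 2: W → miss, frames [B, W]
pos 3: B → hit
pos 4: V → miss, frames [W, B, V]
pos 5: G → miss, frames [W, B, V, G]
pos 6: V → hit
pos 7: C → miss, frames [W, B, G, V, C]
pos 8: G → hit
pos 9: C → hit
pos 10: S → miss, evict W, frames [B, V, G, C, S]
At position 10, page W is evicted.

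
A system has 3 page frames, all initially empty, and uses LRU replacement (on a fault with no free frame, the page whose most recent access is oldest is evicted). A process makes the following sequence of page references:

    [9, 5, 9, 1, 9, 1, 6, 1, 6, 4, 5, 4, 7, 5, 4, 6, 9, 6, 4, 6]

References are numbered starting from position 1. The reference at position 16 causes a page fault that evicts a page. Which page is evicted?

7

pos 1: 9: miss, frames (9)
pos 2: 5: miss, frames (9 5)
pos 3: 9: hit
pos 4: 1: miss, frames (5 9 1)
pos 5: 9: hit
pos 6: 1: hit
pos 7: 6: miss, evict 5, frames (9 1 6)
pos 8: 1: hit
pos 9: 6: hit
pos 10: 4: miss, evict 9, frames (1 6 4)
pos 11: 5: miss, evict 1, frames (6 4 5)
pos 12: 4: hit
pos 13: 7: miss, evict 6, frames (5 4 7)
pos 14: 5: hit
pos 15: 4: hit
pos 16: 6: miss, evict 7, frames (5 4 6)
At position 16, page 7 is evicted.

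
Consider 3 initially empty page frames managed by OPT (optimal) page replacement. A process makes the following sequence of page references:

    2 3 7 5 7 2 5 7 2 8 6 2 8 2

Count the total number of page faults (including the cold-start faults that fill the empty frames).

2 → fault, frames [2]
3 → fault, frames [2, 3]
7 → fault, frames [2, 3, 7]
5 → fault, evict 3, frames [2, 7, 5]
7 → hit
2 → hit
5 → hit
7 → hit
2 → hit
8 → fault, evict 5, frames [2, 7, 8]
6 → fault, evict 7, frames [2, 8, 6]
2 → hit
8 → hit
2 → hit
Page faults: 6.

6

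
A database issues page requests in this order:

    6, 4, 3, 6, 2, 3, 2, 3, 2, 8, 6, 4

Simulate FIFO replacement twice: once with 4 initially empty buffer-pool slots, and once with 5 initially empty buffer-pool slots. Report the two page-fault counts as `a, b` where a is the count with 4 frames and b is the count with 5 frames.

4 frames: F F F . F . . . . F F F → 7 faults.
5 frames: F F F . F . . . . F . . → 5 faults.
5 < 7: adding a frame reduced faults, as is typical.

7, 5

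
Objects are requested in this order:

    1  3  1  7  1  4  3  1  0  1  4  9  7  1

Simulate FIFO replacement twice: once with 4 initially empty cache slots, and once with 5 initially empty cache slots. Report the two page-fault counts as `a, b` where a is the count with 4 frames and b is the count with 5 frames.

4 frames: F F . F . F . . F F . F F . → 8 faults.
5 frames: F F . F . F . . F . . F . F → 7 faults.
7 < 8: adding a frame reduced faults, as is typical.

8, 7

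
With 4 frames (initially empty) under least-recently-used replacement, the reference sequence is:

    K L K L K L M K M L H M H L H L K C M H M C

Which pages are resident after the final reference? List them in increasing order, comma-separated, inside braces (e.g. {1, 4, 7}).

K: miss, frames {K}
L: miss, frames {K,L}
K: hit
L: hit
K: hit
L: hit
M: miss, frames {K,L,M}
K: hit
M: hit
L: hit
H: miss, frames {K,M,L,H}
M: hit
H: hit
L: hit
H: hit
L: hit
K: hit
C: miss, evict M, frames {H,L,K,C}
M: miss, evict H, frames {L,K,C,M}
H: miss, evict L, frames {K,C,M,H}
M: hit
C: hit

{C, H, K, M}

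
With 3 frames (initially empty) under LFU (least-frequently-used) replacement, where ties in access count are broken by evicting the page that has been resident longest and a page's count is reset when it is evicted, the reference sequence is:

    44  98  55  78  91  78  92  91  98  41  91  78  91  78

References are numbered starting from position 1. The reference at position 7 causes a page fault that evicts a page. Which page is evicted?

55

pos 1: 44 → miss, frames [44]
pos 2: 98 → miss, frames [44, 98]
pos 3: 55 → miss, frames [44, 98, 55]
pos 4: 78 → miss, evict 44, frames [98, 55, 78]
pos 5: 91 → miss, evict 98, frames [55, 78, 91]
pos 6: 78 → hit
pos 7: 92 → miss, evict 55, frames [78, 91, 92]
At position 7, page 55 is evicted.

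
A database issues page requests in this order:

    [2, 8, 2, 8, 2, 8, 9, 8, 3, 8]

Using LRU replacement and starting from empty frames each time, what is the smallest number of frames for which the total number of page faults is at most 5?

2

f=1: 10 faults
f=2: 4 faults
f=3: 4 faults
f=4: 4 faults
Smallest f with faults ≤ 5 is 2.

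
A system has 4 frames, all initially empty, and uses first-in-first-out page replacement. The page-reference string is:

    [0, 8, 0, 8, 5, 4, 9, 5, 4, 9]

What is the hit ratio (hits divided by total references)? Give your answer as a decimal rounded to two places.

0.50

0 -> fault, frames [0]
8 -> fault, frames [0, 8]
0 -> hit
8 -> hit
5 -> fault, frames [0, 8, 5]
4 -> fault, frames [0, 8, 5, 4]
9 -> fault, evict 0, frames [8, 5, 4, 9]
5 -> hit
4 -> hit
9 -> hit
Hits: 5 of 10 references → 5/10 = 0.5000.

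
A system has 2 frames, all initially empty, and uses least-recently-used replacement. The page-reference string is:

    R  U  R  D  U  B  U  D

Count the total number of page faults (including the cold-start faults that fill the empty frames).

R → fault, frames (R)
U → fault, frames (R U)
R → hit
D → fault, evict U, frames (R D)
U → fault, evict R, frames (D U)
B → fault, evict D, frames (U B)
U → hit
D → fault, evict B, frames (U D)
Page faults: 6.

6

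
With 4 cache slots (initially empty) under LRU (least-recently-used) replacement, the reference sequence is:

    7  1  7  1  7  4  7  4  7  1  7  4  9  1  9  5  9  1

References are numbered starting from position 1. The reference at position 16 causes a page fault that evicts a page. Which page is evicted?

7

pos 1: 7 → miss, frames {7}
pos 2: 1 → miss, frames {7,1}
pos 3: 7 → hit
pos 4: 1 → hit
pos 5: 7 → hit
pos 6: 4 → miss, frames {1,7,4}
pos 7: 7 → hit
pos 8: 4 → hit
pos 9: 7 → hit
pos 10: 1 → hit
pos 11: 7 → hit
pos 12: 4 → hit
pos 13: 9 → miss, frames {1,7,4,9}
pos 14: 1 → hit
pos 15: 9 → hit
pos 16: 5 → miss, evict 7, frames {4,1,9,5}
At position 16, page 7 is evicted.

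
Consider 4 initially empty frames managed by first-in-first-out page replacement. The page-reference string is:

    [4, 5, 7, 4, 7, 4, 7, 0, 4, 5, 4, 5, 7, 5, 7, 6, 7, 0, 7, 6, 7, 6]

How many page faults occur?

5

4 -> miss, frames (4)
5 -> miss, frames (4 5)
7 -> miss, frames (4 5 7)
4 -> hit
7 -> hit
4 -> hit
7 -> hit
0 -> miss, frames (4 5 7 0)
4 -> hit
5 -> hit
4 -> hit
5 -> hit
7 -> hit
5 -> hit
7 -> hit
6 -> miss, evict 4, frames (5 7 0 6)
7 -> hit
0 -> hit
7 -> hit
6 -> hit
7 -> hit
6 -> hit
Page faults: 5.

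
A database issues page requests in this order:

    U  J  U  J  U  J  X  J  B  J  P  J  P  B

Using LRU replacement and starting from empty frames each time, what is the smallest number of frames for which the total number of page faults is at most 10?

2

f=1: 14 faults
f=2: 6 faults
f=3: 5 faults
f=4: 5 faults
f=5: 5 faults
Smallest f with faults ≤ 10 is 2.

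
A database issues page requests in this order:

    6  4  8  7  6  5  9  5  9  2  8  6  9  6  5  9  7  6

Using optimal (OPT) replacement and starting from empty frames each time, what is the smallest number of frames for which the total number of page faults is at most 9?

4

f=1: 18 faults
f=2: 12 faults
f=3: 10 faults
f=4: 9 faults
f=5: 8 faults
f=6: 7 faults
f=7: 7 faults
Smallest f with faults ≤ 9 is 4.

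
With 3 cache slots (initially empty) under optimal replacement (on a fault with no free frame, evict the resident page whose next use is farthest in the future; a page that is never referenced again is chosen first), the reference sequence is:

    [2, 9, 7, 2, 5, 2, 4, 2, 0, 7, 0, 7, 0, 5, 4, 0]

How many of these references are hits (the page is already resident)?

9

2 -> fault, frames [2]
9 -> fault, frames [2, 9]
7 -> fault, frames [2, 9, 7]
2 -> hit
5 -> fault, evict 9, frames [2, 7, 5]
2 -> hit
4 -> fault, evict 5, frames [2, 7, 4]
2 -> hit
0 -> fault, evict 2, frames [7, 4, 0]
7 -> hit
0 -> hit
7 -> hit
0 -> hit
5 -> fault, evict 7, frames [4, 0, 5]
4 -> hit
0 -> hit
Hits: 9.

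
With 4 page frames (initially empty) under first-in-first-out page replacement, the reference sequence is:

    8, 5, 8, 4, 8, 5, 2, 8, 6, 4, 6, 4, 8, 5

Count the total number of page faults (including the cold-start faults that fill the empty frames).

8: miss, frames (8)
5: miss, frames (8 5)
8: hit
4: miss, frames (8 5 4)
8: hit
5: hit
2: miss, frames (8 5 4 2)
8: hit
6: miss, evict 8, frames (5 4 2 6)
4: hit
6: hit
4: hit
8: miss, evict 5, frames (4 2 6 8)
5: miss, evict 4, frames (2 6 8 5)
Page faults: 7.

7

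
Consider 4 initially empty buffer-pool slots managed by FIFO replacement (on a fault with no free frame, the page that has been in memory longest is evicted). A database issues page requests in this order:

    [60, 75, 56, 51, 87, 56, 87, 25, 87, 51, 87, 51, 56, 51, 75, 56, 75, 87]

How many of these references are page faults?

60 → fault, frames (60)
75 → fault, frames (60 75)
56 → fault, frames (60 75 56)
51 → fault, frames (60 75 56 51)
87 → fault, evict 60, frames (75 56 51 87)
56 → hit
87 → hit
25 → fault, evict 75, frames (56 51 87 25)
87 → hit
51 → hit
87 → hit
51 → hit
56 → hit
51 → hit
75 → fault, evict 56, frames (51 87 25 75)
56 → fault, evict 51, frames (87 25 75 56)
75 → hit
87 → hit
Page faults: 8.

8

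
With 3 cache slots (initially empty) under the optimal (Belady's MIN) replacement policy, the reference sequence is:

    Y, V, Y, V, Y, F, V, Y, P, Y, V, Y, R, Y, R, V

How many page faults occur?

Y: fault, frames [Y]
V: fault, frames [Y, V]
Y: hit
V: hit
Y: hit
F: fault, frames [Y, V, F]
V: hit
Y: hit
P: fault, evict F, frames [Y, V, P]
Y: hit
V: hit
Y: hit
R: fault, evict P, frames [Y, V, R]
Y: hit
R: hit
V: hit
Page faults: 5.

5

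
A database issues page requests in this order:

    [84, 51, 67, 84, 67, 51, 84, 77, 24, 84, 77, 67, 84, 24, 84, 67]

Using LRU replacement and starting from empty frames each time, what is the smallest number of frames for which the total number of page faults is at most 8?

3

f=1: 16 faults
f=2: 14 faults
f=3: 7 faults
f=4: 6 faults
f=5: 5 faults
Smallest f with faults ≤ 8 is 3.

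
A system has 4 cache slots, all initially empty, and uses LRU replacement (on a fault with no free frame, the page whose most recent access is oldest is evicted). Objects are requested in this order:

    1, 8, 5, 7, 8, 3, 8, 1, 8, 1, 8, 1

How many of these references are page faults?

1 → miss, frames {1}
8 → miss, frames {1,8}
5 → miss, frames {1,8,5}
7 → miss, frames {1,8,5,7}
8 → hit
3 → miss, evict 1, frames {5,7,8,3}
8 → hit
1 → miss, evict 5, frames {7,3,8,1}
8 → hit
1 → hit
8 → hit
1 → hit
Page faults: 6.

6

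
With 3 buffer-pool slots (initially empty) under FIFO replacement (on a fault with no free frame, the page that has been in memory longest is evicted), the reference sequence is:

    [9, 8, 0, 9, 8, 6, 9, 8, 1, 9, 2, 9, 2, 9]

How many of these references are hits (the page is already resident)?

5

9 -> miss, frames [9]
8 -> miss, frames [9, 8]
0 -> miss, frames [9, 8, 0]
9 -> hit
8 -> hit
6 -> miss, evict 9, frames [8, 0, 6]
9 -> miss, evict 8, frames [0, 6, 9]
8 -> miss, evict 0, frames [6, 9, 8]
1 -> miss, evict 6, frames [9, 8, 1]
9 -> hit
2 -> miss, evict 9, frames [8, 1, 2]
9 -> miss, evict 8, frames [1, 2, 9]
2 -> hit
9 -> hit
Hits: 5.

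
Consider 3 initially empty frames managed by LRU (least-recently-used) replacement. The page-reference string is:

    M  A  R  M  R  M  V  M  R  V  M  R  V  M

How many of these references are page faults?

M -> fault, frames [M]
A -> fault, frames [M, A]
R -> fault, frames [M, A, R]
M -> hit
R -> hit
M -> hit
V -> fault, evict A, frames [R, M, V]
M -> hit
R -> hit
V -> hit
M -> hit
R -> hit
V -> hit
M -> hit
Page faults: 4.

4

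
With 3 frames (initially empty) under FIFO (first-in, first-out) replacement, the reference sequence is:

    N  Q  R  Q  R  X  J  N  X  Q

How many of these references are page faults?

7

N: fault, frames [N]
Q: fault, frames [N, Q]
R: fault, frames [N, Q, R]
Q: hit
R: hit
X: fault, evict N, frames [Q, R, X]
J: fault, evict Q, frames [R, X, J]
N: fault, evict R, frames [X, J, N]
X: hit
Q: fault, evict X, frames [J, N, Q]
Page faults: 7.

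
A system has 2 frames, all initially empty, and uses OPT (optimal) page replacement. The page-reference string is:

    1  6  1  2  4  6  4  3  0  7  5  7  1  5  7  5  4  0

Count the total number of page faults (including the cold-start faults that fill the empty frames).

1: fault, frames (1)
6: fault, frames (1 6)
1: hit
2: fault, evict 1, frames (6 2)
4: fault, evict 2, frames (6 4)
6: hit
4: hit
3: fault, evict 6, frames (4 3)
0: fault, evict 3, frames (4 0)
7: fault, evict 0, frames (4 7)
5: fault, evict 4, frames (7 5)
7: hit
1: fault, evict 7, frames (5 1)
5: hit
7: fault, evict 1, frames (5 7)
5: hit
4: fault, evict 7, frames (5 4)
0: fault, evict 4, frames (5 0)
Page faults: 12.

12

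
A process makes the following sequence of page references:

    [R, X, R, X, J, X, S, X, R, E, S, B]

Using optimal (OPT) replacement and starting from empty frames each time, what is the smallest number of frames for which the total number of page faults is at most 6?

f=1: 12 faults
f=2: 7 faults
f=3: 6 faults
f=4: 6 faults
f=5: 6 faults
f=6: 6 faults
Smallest f with faults ≤ 6 is 3.

3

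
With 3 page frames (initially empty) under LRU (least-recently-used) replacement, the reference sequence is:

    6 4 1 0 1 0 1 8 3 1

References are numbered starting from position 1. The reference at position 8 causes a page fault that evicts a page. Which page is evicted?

4

pos 1: 6: fault, frames [6]
pos 2: 4: fault, frames [6, 4]
pos 3: 1: fault, frames [6, 4, 1]
pos 4: 0: fault, evict 6, frames [4, 1, 0]
pos 5: 1: hit
pos 6: 0: hit
pos 7: 1: hit
pos 8: 8: fault, evict 4, frames [0, 1, 8]
At position 8, page 4 is evicted.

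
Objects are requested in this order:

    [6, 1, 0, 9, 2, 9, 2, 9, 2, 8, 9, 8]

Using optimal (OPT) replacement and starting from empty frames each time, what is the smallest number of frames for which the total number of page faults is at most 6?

f=1: 12 faults
f=2: 6 faults
f=3: 6 faults
f=4: 6 faults
f=5: 6 faults
f=6: 6 faults
Smallest f with faults ≤ 6 is 2.

2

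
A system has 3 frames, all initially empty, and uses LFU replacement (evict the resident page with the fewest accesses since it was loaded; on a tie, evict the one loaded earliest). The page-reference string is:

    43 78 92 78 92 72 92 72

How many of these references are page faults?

43: miss, frames [43]
78: miss, frames [43, 78]
92: miss, frames [43, 78, 92]
78: hit
92: hit
72: miss, evict 43, frames [78, 92, 72]
92: hit
72: hit
Page faults: 4.

4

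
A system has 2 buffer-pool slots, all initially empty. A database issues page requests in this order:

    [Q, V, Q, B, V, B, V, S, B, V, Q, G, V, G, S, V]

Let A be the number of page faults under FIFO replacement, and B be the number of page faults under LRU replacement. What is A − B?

Under FIFO: F F . F . . . F . F F F F . F . → 9 faults.
Under LRU: F F . F F . . F F F F F F . F F → 12 faults.
A − B = 9 − 12 = -3.

-3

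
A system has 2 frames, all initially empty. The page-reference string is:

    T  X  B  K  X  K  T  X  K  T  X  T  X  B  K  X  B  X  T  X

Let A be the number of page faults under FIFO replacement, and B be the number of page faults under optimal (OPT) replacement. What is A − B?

4

Under FIFO: F F F F F . F . F . F F . F F F F . F F → 15 faults.
Under OPT: F F F F . . F . F . F . . F F . F . F . → 11 faults.
A − B = 15 − 11 = 4.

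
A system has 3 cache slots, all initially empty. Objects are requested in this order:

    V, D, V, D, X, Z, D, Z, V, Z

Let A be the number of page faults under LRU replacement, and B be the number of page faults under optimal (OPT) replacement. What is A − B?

1

Under LRU: F F . . F F . . F . → 5 faults.
Under OPT: F F . . F F . . . . → 4 faults.
A − B = 5 − 4 = 1.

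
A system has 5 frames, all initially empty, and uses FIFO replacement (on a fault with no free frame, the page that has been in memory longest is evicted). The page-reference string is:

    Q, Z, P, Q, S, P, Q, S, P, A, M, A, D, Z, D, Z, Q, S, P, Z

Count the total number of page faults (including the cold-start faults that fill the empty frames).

11

Q → fault, frames (Q)
Z → fault, frames (Q Z)
P → fault, frames (Q Z P)
Q → hit
S → fault, frames (Q Z P S)
P → hit
Q → hit
S → hit
P → hit
A → fault, frames (Q Z P S A)
M → fault, evict Q, frames (Z P S A M)
A → hit
D → fault, evict Z, frames (P S A M D)
Z → fault, evict P, frames (S A M D Z)
D → hit
Z → hit
Q → fault, evict S, frames (A M D Z Q)
S → fault, evict A, frames (M D Z Q S)
P → fault, evict M, frames (D Z Q S P)
Z → hit
Page faults: 11.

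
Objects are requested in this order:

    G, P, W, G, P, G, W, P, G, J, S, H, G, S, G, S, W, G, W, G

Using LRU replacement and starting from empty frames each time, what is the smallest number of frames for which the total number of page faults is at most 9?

3

f=1: 20 faults
f=2: 15 faults
f=3: 8 faults
f=4: 7 faults
f=5: 7 faults
f=6: 6 faults
Smallest f with faults ≤ 9 is 3.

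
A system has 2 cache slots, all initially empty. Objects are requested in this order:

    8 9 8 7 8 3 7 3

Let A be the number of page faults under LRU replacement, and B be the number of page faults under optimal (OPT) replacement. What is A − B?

1

Under LRU: F F . F . F F . → 5 faults.
Under OPT: F F . F . F . . → 4 faults.
A − B = 5 − 4 = 1.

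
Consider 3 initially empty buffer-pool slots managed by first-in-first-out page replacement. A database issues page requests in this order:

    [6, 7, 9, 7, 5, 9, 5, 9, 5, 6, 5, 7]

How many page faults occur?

6

6 → fault, frames {6}
7 → fault, frames {6,7}
9 → fault, frames {6,7,9}
7 → hit
5 → fault, evict 6, frames {7,9,5}
9 → hit
5 → hit
9 → hit
5 → hit
6 → fault, evict 7, frames {9,5,6}
5 → hit
7 → fault, evict 9, frames {5,6,7}
Page faults: 6.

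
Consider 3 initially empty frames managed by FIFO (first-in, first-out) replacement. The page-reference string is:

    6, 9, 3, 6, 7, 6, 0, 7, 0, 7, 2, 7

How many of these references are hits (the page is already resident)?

6 → fault, frames [6]
9 → fault, frames [6, 9]
3 → fault, frames [6, 9, 3]
6 → hit
7 → fault, evict 6, frames [9, 3, 7]
6 → fault, evict 9, frames [3, 7, 6]
0 → fault, evict 3, frames [7, 6, 0]
7 → hit
0 → hit
7 → hit
2 → fault, evict 7, frames [6, 0, 2]
7 → fault, evict 6, frames [0, 2, 7]
Hits: 4.

4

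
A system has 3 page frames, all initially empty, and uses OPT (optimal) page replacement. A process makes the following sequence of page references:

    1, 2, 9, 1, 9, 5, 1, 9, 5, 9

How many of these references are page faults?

1: fault, frames [1]
2: fault, frames [1, 2]
9: fault, frames [1, 2, 9]
1: hit
9: hit
5: fault, evict 2, frames [1, 9, 5]
1: hit
9: hit
5: hit
9: hit
Page faults: 4.

4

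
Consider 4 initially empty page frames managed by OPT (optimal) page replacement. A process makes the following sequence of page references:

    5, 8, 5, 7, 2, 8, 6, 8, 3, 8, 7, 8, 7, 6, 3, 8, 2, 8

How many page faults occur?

5 → miss, frames [5]
8 → miss, frames [5, 8]
5 → hit
7 → miss, frames [5, 8, 7]
2 → miss, frames [5, 8, 7, 2]
8 → hit
6 → miss, evict 5, frames [8, 7, 2, 6]
8 → hit
3 → miss, evict 2, frames [8, 7, 6, 3]
8 → hit
7 → hit
8 → hit
7 → hit
6 → hit
3 → hit
8 → hit
2 → miss, evict 3, frames [8, 7, 6, 2]
8 → hit
Page faults: 7.

7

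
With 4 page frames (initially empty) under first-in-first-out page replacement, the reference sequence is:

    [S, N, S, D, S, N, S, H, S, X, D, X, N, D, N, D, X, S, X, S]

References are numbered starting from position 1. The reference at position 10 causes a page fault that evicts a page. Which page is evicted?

S

pos 1: S → miss, frames [S]
pos 2: N → miss, frames [S, N]
pos 3: S → hit
pos 4: D → miss, frames [S, N, D]
pos 5: S → hit
pos 6: N → hit
pos 7: S → hit
pos 8: H → miss, frames [S, N, D, H]
pos 9: S → hit
pos 10: X → miss, evict S, frames [N, D, H, X]
At position 10, page S is evicted.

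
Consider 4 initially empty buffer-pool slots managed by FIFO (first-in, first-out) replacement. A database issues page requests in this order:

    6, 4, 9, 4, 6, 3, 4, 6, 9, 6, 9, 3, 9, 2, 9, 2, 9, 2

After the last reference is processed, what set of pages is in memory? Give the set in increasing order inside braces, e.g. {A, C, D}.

6 -> miss, frames {6}
4 -> miss, frames {6,4}
9 -> miss, frames {6,4,9}
4 -> hit
6 -> hit
3 -> miss, frames {6,4,9,3}
4 -> hit
6 -> hit
9 -> hit
6 -> hit
9 -> hit
3 -> hit
9 -> hit
2 -> miss, evict 6, frames {4,9,3,2}
9 -> hit
2 -> hit
9 -> hit
2 -> hit

{2, 3, 4, 9}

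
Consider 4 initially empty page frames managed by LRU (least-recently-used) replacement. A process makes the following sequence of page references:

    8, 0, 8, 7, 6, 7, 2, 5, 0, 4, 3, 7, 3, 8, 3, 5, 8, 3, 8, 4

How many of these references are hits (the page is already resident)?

8 → fault, frames [8]
0 → fault, frames [8, 0]
8 → hit
7 → fault, frames [0, 8, 7]
6 → fault, frames [0, 8, 7, 6]
7 → hit
2 → fault, evict 0, frames [8, 6, 7, 2]
5 → fault, evict 8, frames [6, 7, 2, 5]
0 → fault, evict 6, frames [7, 2, 5, 0]
4 → fault, evict 7, frames [2, 5, 0, 4]
3 → fault, evict 2, frames [5, 0, 4, 3]
7 → fault, evict 5, frames [0, 4, 3, 7]
3 → hit
8 → fault, evict 0, frames [4, 7, 3, 8]
3 → hit
5 → fault, evict 4, frames [7, 8, 3, 5]
8 → hit
3 → hit
8 → hit
4 → fault, evict 7, frames [5, 3, 8, 4]
Hits: 7.

7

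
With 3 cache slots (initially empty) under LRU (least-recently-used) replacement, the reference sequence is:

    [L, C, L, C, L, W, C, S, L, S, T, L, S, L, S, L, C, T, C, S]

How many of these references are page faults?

L -> fault, frames (L)
C -> fault, frames (L C)
L -> hit
C -> hit
L -> hit
W -> fault, frames (C L W)
C -> hit
S -> fault, evict L, frames (W C S)
L -> fault, evict W, frames (C S L)
S -> hit
T -> fault, evict C, frames (L S T)
L -> hit
S -> hit
L -> hit
S -> hit
L -> hit
C -> fault, evict T, frames (S L C)
T -> fault, evict S, frames (L C T)
C -> hit
S -> fault, evict L, frames (T C S)
Page faults: 9.

9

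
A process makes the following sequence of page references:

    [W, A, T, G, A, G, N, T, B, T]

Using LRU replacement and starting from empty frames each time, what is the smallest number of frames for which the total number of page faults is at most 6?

f=1: 10 faults
f=2: 8 faults
f=3: 7 faults
f=4: 6 faults
f=5: 6 faults
f=6: 6 faults
Smallest f with faults ≤ 6 is 4.

4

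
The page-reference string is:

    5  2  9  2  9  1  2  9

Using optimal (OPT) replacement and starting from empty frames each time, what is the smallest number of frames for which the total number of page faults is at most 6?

2

f=1: 8 faults
f=2: 5 faults
f=3: 4 faults
f=4: 4 faults
Smallest f with faults ≤ 6 is 2.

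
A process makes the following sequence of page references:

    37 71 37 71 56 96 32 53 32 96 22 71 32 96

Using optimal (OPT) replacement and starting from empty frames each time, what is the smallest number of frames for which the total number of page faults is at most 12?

2

f=1: 14 faults
f=2: 10 faults
f=3: 8 faults
f=4: 7 faults
f=5: 7 faults
f=6: 7 faults
f=7: 7 faults
Smallest f with faults ≤ 12 is 2.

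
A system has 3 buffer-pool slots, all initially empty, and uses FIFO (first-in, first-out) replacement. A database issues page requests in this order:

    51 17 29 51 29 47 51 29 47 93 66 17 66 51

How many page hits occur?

5

51 → fault, frames {51}
17 → fault, frames {51,17}
29 → fault, frames {51,17,29}
51 → hit
29 → hit
47 → fault, evict 51, frames {17,29,47}
51 → fault, evict 17, frames {29,47,51}
29 → hit
47 → hit
93 → fault, evict 29, frames {47,51,93}
66 → fault, evict 47, frames {51,93,66}
17 → fault, evict 51, frames {93,66,17}
66 → hit
51 → fault, evict 93, frames {66,17,51}
Hits: 5.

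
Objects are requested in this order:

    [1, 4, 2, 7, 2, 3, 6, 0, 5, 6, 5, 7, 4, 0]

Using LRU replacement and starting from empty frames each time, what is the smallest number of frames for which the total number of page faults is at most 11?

3

f=1: 14 faults
f=2: 12 faults
f=3: 11 faults
f=4: 11 faults
f=5: 10 faults
f=6: 9 faults
f=7: 8 faults
f=8: 8 faults
Smallest f with faults ≤ 11 is 3.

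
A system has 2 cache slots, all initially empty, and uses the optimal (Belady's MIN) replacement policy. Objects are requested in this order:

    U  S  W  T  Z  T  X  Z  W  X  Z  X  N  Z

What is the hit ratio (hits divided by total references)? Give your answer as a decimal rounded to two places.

U: fault, frames (U)
S: fault, frames (U S)
W: fault, evict S, frames (U W)
T: fault, evict U, frames (W T)
Z: fault, evict W, frames (T Z)
T: hit
X: fault, evict T, frames (Z X)
Z: hit
W: fault, evict Z, frames (X W)
X: hit
Z: fault, evict W, frames (X Z)
X: hit
N: fault, evict X, frames (Z N)
Z: hit
Hits: 5 of 14 references → 5/14 = 0.3571.

0.36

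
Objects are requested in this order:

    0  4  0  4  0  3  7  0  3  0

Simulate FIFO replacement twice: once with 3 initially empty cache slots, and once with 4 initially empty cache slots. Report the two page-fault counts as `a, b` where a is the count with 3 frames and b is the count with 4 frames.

3 frames: F F . . . F F F . . → 5 faults.
4 frames: F F . . . F F . . . → 4 faults.
4 < 5: adding a frame reduced faults, as is typical.

5, 4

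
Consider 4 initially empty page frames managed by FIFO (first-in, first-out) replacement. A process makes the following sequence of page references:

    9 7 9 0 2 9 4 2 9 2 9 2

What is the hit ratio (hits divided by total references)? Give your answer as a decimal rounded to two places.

9 -> miss, frames (9)
7 -> miss, frames (9 7)
9 -> hit
0 -> miss, frames (9 7 0)
2 -> miss, frames (9 7 0 2)
9 -> hit
4 -> miss, evict 9, frames (7 0 2 4)
2 -> hit
9 -> miss, evict 7, frames (0 2 4 9)
2 -> hit
9 -> hit
2 -> hit
Hits: 6 of 12 references → 6/12 = 0.5000.

0.50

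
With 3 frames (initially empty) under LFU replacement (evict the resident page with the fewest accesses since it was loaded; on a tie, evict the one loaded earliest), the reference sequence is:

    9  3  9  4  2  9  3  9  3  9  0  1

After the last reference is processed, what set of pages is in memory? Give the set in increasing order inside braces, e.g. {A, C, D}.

{1, 3, 9}

9 -> fault, frames {9}
3 -> fault, frames {9,3}
9 -> hit
4 -> fault, frames {9,3,4}
2 -> fault, evict 3, frames {9,4,2}
9 -> hit
3 -> fault, evict 4, frames {9,2,3}
9 -> hit
3 -> hit
9 -> hit
0 -> fault, evict 2, frames {9,3,0}
1 -> fault, evict 0, frames {9,3,1}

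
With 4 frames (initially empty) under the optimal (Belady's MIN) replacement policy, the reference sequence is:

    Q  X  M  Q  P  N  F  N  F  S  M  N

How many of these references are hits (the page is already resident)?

5

Q → miss, frames [Q]
X → miss, frames [Q, X]
M → miss, frames [Q, X, M]
Q → hit
P → miss, frames [Q, X, M, P]
N → miss, evict P, frames [Q, X, M, N]
F → miss, evict X, frames [Q, M, N, F]
N → hit
F → hit
S → miss, evict F, frames [Q, M, N, S]
M → hit
N → hit
Hits: 5.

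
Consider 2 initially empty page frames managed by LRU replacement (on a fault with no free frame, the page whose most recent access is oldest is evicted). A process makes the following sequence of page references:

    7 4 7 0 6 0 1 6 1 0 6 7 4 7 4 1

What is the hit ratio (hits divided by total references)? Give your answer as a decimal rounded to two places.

7 → miss, frames (7)
4 → miss, frames (7 4)
7 → hit
0 → miss, evict 4, frames (7 0)
6 → miss, evict 7, frames (0 6)
0 → hit
1 → miss, evict 6, frames (0 1)
6 → miss, evict 0, frames (1 6)
1 → hit
0 → miss, evict 6, frames (1 0)
6 → miss, evict 1, frames (0 6)
7 → miss, evict 0, frames (6 7)
4 → miss, evict 6, frames (7 4)
7 → hit
4 → hit
1 → miss, evict 7, frames (4 1)
Hits: 5 of 16 references → 5/16 = 0.3125.

0.31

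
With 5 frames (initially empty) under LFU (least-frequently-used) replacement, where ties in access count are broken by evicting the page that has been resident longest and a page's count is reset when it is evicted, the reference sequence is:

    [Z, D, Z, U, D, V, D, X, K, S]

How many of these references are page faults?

Z → miss, frames {Z}
D → miss, frames {Z,D}
Z → hit
U → miss, frames {Z,D,U}
D → hit
V → miss, frames {Z,D,U,V}
D → hit
X → miss, frames {Z,D,U,V,X}
K → miss, evict U, frames {Z,D,V,X,K}
S → miss, evict V, frames {Z,D,X,K,S}
Page faults: 7.

7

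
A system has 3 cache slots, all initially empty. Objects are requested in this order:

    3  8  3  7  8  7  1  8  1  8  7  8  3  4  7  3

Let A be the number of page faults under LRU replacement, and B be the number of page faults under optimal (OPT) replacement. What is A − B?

Under LRU: F F . F . . F . . . . . F F F . → 7 faults.
Under OPT: F F . F . . F . . . . . F F . . → 6 faults.
A − B = 7 − 6 = 1.

1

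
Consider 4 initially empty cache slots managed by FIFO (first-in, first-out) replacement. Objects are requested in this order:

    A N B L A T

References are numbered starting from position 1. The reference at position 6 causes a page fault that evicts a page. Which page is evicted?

pos 1: A → miss, frames [A]
pos 2: N → miss, frames [A, N]
pos 3: B → miss, frames [A, N, B]
pos 4: L → miss, frames [A, N, B, L]
pos 5: A → hit
pos 6: T → miss, evict A, frames [N, B, L, T]
At position 6, page A is evicted.

A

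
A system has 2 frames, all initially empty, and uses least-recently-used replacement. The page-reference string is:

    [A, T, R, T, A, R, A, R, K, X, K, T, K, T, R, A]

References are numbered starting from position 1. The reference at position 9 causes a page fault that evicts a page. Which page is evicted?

A

pos 1: A: miss, frames (A)
pos 2: T: miss, frames (A T)
pos 3: R: miss, evict A, frames (T R)
pos 4: T: hit
pos 5: A: miss, evict R, frames (T A)
pos 6: R: miss, evict T, frames (A R)
pos 7: A: hit
pos 8: R: hit
pos 9: K: miss, evict A, frames (R K)
At position 9, page A is evicted.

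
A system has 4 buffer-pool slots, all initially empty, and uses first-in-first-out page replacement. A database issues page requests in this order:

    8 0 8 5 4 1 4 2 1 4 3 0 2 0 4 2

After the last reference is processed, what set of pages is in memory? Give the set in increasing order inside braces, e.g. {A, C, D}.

8 → fault, frames (8)
0 → fault, frames (8 0)
8 → hit
5 → fault, frames (8 0 5)
4 → fault, frames (8 0 5 4)
1 → fault, evict 8, frames (0 5 4 1)
4 → hit
2 → fault, evict 0, frames (5 4 1 2)
1 → hit
4 → hit
3 → fault, evict 5, frames (4 1 2 3)
0 → fault, evict 4, frames (1 2 3 0)
2 → hit
0 → hit
4 → fault, evict 1, frames (2 3 0 4)
2 → hit

{0, 2, 3, 4}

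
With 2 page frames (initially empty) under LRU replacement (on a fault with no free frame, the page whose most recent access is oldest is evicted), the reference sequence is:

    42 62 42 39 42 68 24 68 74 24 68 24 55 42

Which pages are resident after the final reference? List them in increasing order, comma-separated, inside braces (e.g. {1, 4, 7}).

42: miss, frames [42]
62: miss, frames [42, 62]
42: hit
39: miss, evict 62, frames [42, 39]
42: hit
68: miss, evict 39, frames [42, 68]
24: miss, evict 42, frames [68, 24]
68: hit
74: miss, evict 24, frames [68, 74]
24: miss, evict 68, frames [74, 24]
68: miss, evict 74, frames [24, 68]
24: hit
55: miss, evict 68, frames [24, 55]
42: miss, evict 24, frames [55, 42]

{42, 55}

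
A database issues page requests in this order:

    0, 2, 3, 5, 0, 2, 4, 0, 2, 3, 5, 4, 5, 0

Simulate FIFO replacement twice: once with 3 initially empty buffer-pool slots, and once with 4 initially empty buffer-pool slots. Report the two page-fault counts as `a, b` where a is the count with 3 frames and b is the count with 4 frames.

3 frames: F F F F F F F . . F F . . F → 10 faults.
4 frames: F F F F . . F F F F F F . F → 11 faults.
11 > 10: adding a frame increased faults — Belady's anomaly.

10, 11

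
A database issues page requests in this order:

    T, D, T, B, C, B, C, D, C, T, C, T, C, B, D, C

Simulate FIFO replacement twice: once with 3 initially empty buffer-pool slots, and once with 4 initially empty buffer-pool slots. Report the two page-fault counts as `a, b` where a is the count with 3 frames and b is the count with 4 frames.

3 frames: F F . F F . . . . F . . . . F . → 6 faults.
4 frames: F F . F F . . . . . . . . . . . → 4 faults.
4 < 6: adding a frame reduced faults, as is typical.

6, 4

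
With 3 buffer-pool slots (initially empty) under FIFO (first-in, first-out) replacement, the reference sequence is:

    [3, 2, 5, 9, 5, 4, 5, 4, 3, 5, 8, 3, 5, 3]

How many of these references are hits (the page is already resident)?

6

3 → fault, frames (3)
2 → fault, frames (3 2)
5 → fault, frames (3 2 5)
9 → fault, evict 3, frames (2 5 9)
5 → hit
4 → fault, evict 2, frames (5 9 4)
5 → hit
4 → hit
3 → fault, evict 5, frames (9 4 3)
5 → fault, evict 9, frames (4 3 5)
8 → fault, evict 4, frames (3 5 8)
3 → hit
5 → hit
3 → hit
Hits: 6.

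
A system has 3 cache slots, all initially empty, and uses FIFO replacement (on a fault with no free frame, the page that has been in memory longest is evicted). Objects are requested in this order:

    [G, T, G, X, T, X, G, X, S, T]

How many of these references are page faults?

4

G -> fault, frames {G}
T -> fault, frames {G,T}
G -> hit
X -> fault, frames {G,T,X}
T -> hit
X -> hit
G -> hit
X -> hit
S -> fault, evict G, frames {T,X,S}
T -> hit
Page faults: 4.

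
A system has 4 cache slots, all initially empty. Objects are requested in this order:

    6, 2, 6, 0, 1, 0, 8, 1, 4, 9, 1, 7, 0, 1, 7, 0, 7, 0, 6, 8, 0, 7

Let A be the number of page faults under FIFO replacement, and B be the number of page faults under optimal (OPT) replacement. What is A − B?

4

Under FIFO: F F . F F . F . F F . F F F . . . . F F . F → 13 faults.
Under OPT: F F . F F . F . F F . F . . . . . . . F . . → 9 faults.
A − B = 13 − 9 = 4.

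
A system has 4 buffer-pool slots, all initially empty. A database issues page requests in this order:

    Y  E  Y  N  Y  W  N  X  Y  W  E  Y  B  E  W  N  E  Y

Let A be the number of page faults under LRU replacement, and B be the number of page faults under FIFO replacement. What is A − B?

Under LRU: F F . F . F . F . . F . F . . F . F → 9 faults.
Under FIFO: F F . F . F . F F . F . F . F F . F → 11 faults.
A − B = 9 − 11 = -2.

-2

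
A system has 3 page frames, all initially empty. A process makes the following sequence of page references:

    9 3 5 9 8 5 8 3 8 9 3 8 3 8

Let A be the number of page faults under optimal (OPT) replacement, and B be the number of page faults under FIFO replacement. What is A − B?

-1

Under OPT: F F F . F . . . . F . . . . → 5 faults.
Under FIFO: F F F . F . . . . F F . . . → 6 faults.
A − B = 5 − 6 = -1.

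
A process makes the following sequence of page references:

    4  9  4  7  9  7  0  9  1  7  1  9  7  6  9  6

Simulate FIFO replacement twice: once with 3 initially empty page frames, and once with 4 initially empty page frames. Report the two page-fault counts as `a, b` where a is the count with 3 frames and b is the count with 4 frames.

8, 7

3 frames: F F . F . . F . F . . F F F . . → 8 faults.
4 frames: F F . F . . F . F . . . . F F . → 7 faults.
7 < 8: adding a frame reduced faults, as is typical.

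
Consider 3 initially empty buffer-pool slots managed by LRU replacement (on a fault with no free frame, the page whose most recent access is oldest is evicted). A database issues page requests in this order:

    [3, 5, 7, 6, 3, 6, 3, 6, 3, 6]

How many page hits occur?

3 → miss, frames (3)
5 → miss, frames (3 5)
7 → miss, frames (3 5 7)
6 → miss, evict 3, frames (5 7 6)
3 → miss, evict 5, frames (7 6 3)
6 → hit
3 → hit
6 → hit
3 → hit
6 → hit
Hits: 5.

5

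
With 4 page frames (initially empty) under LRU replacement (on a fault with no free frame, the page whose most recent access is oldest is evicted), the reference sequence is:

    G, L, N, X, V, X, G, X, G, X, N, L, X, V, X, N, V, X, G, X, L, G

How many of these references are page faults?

G -> fault, frames (G)
L -> fault, frames (G L)
N -> fault, frames (G L N)
X -> fault, frames (G L N X)
V -> fault, evict G, frames (L N X V)
X -> hit
G -> fault, evict L, frames (N V X G)
X -> hit
G -> hit
X -> hit
N -> hit
L -> fault, evict V, frames (G X N L)
X -> hit
V -> fault, evict G, frames (N L X V)
X -> hit
N -> hit
V -> hit
X -> hit
G -> fault, evict L, frames (N V X G)
X -> hit
L -> fault, evict N, frames (V G X L)
G -> hit
Page faults: 10.

10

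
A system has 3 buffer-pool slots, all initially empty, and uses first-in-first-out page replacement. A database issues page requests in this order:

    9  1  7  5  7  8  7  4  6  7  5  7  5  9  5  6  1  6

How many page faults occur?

12

9 → fault, frames [9]
1 → fault, frames [9, 1]
7 → fault, frames [9, 1, 7]
5 → fault, evict 9, frames [1, 7, 5]
7 → hit
8 → fault, evict 1, frames [7, 5, 8]
7 → hit
4 → fault, evict 7, frames [5, 8, 4]
6 → fault, evict 5, frames [8, 4, 6]
7 → fault, evict 8, frames [4, 6, 7]
5 → fault, evict 4, frames [6, 7, 5]
7 → hit
5 → hit
9 → fault, evict 6, frames [7, 5, 9]
5 → hit
6 → fault, evict 7, frames [5, 9, 6]
1 → fault, evict 5, frames [9, 6, 1]
6 → hit
Page faults: 12.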